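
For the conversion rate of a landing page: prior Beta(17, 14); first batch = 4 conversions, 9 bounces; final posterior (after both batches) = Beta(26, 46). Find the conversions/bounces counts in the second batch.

5 conversions and 23 bounces

Because Beta–binomial updating is additive in the counts, the combined data contributed (α_post−α_prior, β_post−β_prior) successes and failures.
Total across both batches: 26−17=9 conversions, 46−14=32 bounces.
Subtract the first batch: 9−4=5 conversions and 32−9=23 bounces.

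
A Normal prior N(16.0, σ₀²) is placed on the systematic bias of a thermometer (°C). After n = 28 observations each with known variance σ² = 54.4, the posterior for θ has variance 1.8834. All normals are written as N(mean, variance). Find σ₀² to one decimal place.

Posterior precision equals prior precision plus data precision: 1/σ_n² = 1/σ₀² + n/σ².
So 1/σ₀² = 1/1.8834 − 28/54.4 = 0.530955 − 0.514706 = 0.016249.
Hence σ₀² = 1/0.016249 ≈ 61.5.

σ₀² = 61.5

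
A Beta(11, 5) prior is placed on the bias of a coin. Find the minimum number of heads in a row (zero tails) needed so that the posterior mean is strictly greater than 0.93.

After k heads and 0 tails the posterior is Beta(11+k, 5), with mean (11+k)/(11+5+k).
Set (11+k)/(16+k) > 0.93 and solve: k > (0.93·16 − 11)/(1 − 0.93) = 55.429.
The smallest integer exceeding 55.429 is 56.

k = 56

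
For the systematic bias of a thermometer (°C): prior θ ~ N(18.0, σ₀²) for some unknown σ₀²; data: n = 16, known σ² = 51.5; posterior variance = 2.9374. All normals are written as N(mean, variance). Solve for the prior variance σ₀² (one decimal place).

For the Normal–Normal model with known σ², precisions add: τ_n = τ₀ + n/σ².
So 1/σ₀² = 1/2.9374 − 16/51.5 = 0.340437 − 0.310680 = 0.029757.
Hence σ₀² = 1/0.029757 ≈ 33.6.

σ₀² = 33.6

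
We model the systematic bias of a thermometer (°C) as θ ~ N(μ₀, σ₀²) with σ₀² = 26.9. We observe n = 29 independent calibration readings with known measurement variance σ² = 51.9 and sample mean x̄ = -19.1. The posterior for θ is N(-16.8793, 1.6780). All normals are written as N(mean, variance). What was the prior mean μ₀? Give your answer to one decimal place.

With known observation variance, the Normal–Normal posterior has precision τ_n = τ₀ + n/σ² and mean μ_n = (τ₀μ₀ + (n/σ²)x̄)/τ_n.
Here τ₀ = 1/26.9 = 0.037175 and τ_data = 29/51.9 = 0.558767, so τ_n = 0.595942.
Rearranging for μ₀: μ₀ = (μ_n·τ_n − τ_data·x̄)/τ₀ = (-16.8793·0.595942 − 0.558767·-19.1) / 0.037175 = 0.613366/0.037175 ≈ 16.5.

μ₀ = 16.5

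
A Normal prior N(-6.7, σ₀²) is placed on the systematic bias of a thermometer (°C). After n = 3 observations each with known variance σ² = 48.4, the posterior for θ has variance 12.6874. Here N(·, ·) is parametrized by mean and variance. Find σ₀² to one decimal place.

σ₀² = 59.4

Posterior precision equals prior precision plus data precision: 1/σ_n² = 1/σ₀² + n/σ².
So 1/σ₀² = 1/12.6874 − 3/48.4 = 0.078818 − 0.061983 = 0.016835.
Hence σ₀² = 1/0.016835 ≈ 59.4.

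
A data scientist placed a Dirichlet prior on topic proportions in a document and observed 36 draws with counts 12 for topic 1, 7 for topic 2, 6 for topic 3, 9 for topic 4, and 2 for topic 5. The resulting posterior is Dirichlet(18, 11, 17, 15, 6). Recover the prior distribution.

Dirichlet(6, 4, 11, 6, 4)

For a Dirichlet(α) prior with multinomial counts c, the posterior is Dirichlet(α + c) componentwise.
Subtract each count from the matching posterior parameter: 18−12=6, 11−7=4, 17−6=11, 15−9=6, 6−2=4.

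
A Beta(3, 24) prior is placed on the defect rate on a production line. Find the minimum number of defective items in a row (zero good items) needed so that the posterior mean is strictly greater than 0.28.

After k defective items and 0 good items the posterior is Beta(3+k, 24), with mean (3+k)/(3+24+k).
Set (3+k)/(27+k) > 0.28 and solve: k > (0.28·27 − 3)/(1 − 0.28) = 6.333.
The smallest integer exceeding 6.333 is 7.

k = 7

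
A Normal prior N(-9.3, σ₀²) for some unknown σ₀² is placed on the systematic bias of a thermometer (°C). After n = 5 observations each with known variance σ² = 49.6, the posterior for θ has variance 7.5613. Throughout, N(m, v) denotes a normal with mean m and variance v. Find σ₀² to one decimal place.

σ₀² = 31.8

Posterior precision equals prior precision plus data precision: 1/σ_n² = 1/σ₀² + n/σ².
So 1/σ₀² = 1/7.5613 − 5/49.6 = 0.132252 − 0.100806 = 0.031446.
Hence σ₀² = 1/0.031446 ≈ 31.8.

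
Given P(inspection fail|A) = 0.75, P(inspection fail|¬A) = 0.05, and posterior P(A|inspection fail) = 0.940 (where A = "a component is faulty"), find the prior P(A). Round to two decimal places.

In odds form, posterior odds = prior odds × likelihood ratio, so prior odds = posterior odds ÷ LR.
Posterior odds = 0.940/(1−0.940) = 15.6667. LR = 0.75/0.05 = 15.0000.
Prior odds = 15.6667/15.0000 = 1.0444, so P(A) = 1.0444/(1+1.0444) ≈ 0.51.

P(A) = 0.51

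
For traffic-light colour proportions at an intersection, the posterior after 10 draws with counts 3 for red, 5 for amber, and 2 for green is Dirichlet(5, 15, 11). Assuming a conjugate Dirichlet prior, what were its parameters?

Dirichlet(2, 10, 9)

For a Dirichlet(α) prior with multinomial counts c, the posterior is Dirichlet(α + c) componentwise.
Subtract each count from the matching posterior parameter: 5−3=2, 15−5=10, 11−2=9.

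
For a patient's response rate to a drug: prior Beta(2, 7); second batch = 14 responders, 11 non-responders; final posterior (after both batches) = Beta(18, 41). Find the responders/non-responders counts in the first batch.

2 responders and 23 non-responders

Sequential conjugate updates are equivalent to a single update on the pooled data, so total successes = posterior α − prior α and total failures = posterior β − prior β.
Total across both batches: 18−2=16 responders, 41−7=34 non-responders.
Subtract the second batch: 16−14=2 responders and 34−11=23 non-responders.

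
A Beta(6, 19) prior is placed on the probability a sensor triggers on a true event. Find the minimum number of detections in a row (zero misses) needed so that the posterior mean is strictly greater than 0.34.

After k detections and 0 misses the posterior is Beta(6+k, 19), with mean (6+k)/(6+19+k).
Set (6+k)/(25+k) > 0.34 and solve: k > (0.34·25 − 6)/(1 − 0.34) = 3.788.
The smallest integer exceeding 3.788 is 4.

k = 4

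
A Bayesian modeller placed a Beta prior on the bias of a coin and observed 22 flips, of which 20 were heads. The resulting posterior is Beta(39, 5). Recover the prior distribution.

A Beta(α, β) prior with s successes and f failures in binomial data gives a Beta(α+s, β+f) posterior.
So α = 39 − 20 = 19 and β = 5 − 2 = 3.

Beta(19, 3)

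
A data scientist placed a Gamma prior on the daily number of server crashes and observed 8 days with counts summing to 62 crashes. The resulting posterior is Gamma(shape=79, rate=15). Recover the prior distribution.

A Gamma(α, β) prior (rate parametrization) on a Poisson rate with n observations summing to S gives posterior Gamma(α+S, β+n).
So α = 79 − 62 = 17 and β = 15 − 8 = 7.

Gamma(shape=17, rate=7)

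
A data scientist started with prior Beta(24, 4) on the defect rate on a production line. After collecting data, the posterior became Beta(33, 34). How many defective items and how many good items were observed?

9 defective items and 30 good items

A Beta(a, b) prior with s successes and f failures in binomial data gives a Beta(a+s, b+f) posterior.
Match parameters: s=33−24=9, f=34−4=30.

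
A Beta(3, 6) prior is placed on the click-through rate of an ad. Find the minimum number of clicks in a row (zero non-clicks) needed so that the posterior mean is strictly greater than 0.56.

After k clicks and 0 non-clicks the posterior is Beta(3+k, 6), with mean (3+k)/(3+6+k).
Set (3+k)/(9+k) > 0.56 and solve: k > (0.56·9 − 3)/(1 − 0.56) = 4.636.
The smallest integer exceeding 4.636 is 5, and checking k=5: (8)/(14) = 0.5714 > 0.56.

k = 5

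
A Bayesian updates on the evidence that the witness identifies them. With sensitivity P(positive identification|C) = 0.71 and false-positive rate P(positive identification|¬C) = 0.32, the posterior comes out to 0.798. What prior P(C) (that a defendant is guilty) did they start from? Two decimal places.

In odds form, posterior odds = prior odds × likelihood ratio, so prior odds = posterior odds ÷ LR.
Posterior odds = 0.798/(1−0.798) = 3.9505. LR = 0.71/0.32 = 2.2188.
Prior odds = 3.9505/2.2188 = 1.7805, so P(C) = 1.7805/(1+1.7805) ≈ 0.64.

P(C) = 0.64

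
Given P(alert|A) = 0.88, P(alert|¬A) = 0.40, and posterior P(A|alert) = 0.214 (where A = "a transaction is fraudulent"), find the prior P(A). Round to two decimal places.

P(A) = 0.11

Bayes' rule in odds form gives O(A|E) = O(A)·[P(E|A)/P(E|¬A)], hence O(A) = O(A|E)/LR.
Posterior odds = 0.214/(1−0.214) = 0.2723. LR = 0.88/0.40 = 2.2000.
Prior odds = 0.2723/2.2000 = 0.1238, so P(A) = 0.1238/(1+0.1238) ≈ 0.11.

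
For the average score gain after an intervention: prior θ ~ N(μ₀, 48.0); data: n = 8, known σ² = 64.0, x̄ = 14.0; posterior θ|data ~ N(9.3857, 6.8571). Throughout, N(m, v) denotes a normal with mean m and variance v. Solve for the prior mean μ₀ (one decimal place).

μ₀ = -18.3

With known observation variance, the Normal–Normal posterior has precision τ_n = τ₀ + n/σ² and mean μ_n = (τ₀μ₀ + (n/σ²)x̄)/τ_n.
Here τ₀ = 1/48.0 = 0.020833 and τ_data = 8/64.0 = 0.125000, so τ_n = 0.145833.
Rearranging for μ₀: μ₀ = (μ_n·τ_n − τ_data·x̄)/τ₀ = (9.3857·0.145833 − 0.125000·14.0) / 0.020833 = -0.381255/0.020833 ≈ -18.3.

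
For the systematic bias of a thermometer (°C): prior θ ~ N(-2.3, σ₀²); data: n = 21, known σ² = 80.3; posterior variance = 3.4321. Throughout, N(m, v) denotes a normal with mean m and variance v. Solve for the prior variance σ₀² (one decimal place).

For the Normal–Normal model with known σ², precisions add: τ_n = τ₀ + n/σ².
So 1/σ₀² = 1/3.4321 − 21/80.3 = 0.291367 − 0.261519 = 0.029848.
Hence σ₀² = 1/0.029848 ≈ 33.5.

σ₀² = 33.5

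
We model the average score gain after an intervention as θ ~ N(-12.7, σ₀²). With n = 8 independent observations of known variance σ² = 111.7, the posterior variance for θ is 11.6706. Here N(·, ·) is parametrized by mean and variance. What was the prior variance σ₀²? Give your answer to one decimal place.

Posterior precision equals prior precision plus data precision: 1/σ_n² = 1/σ₀² + n/σ².
So 1/σ₀² = 1/11.6706 − 8/111.7 = 0.085685 − 0.071620 = 0.014065.
Hence σ₀² = 1/0.014065 ≈ 71.1.

σ₀² = 71.1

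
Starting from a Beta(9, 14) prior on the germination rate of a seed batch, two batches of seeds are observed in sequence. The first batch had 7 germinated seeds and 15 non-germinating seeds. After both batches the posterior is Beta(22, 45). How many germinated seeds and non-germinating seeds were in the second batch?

6 germinated seeds and 16 non-germinating seeds

Sequential conjugate updates are equivalent to a single update on the pooled data, so total successes = posterior α − prior α and total failures = posterior β − prior β.
Total across both batches: 22−9=13 germinated seeds, 45−14=31 non-germinating seeds.
Subtract the first batch: 13−7=6 germinated seeds and 31−15=16 non-germinating seeds.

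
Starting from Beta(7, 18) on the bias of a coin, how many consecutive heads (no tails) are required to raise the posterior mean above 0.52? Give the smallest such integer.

k = 13

After k heads and 0 tails the posterior is Beta(7+k, 18), with mean (7+k)/(7+18+k).
Set (7+k)/(25+k) > 0.52 and solve: k > (0.52·25 − 7)/(1 − 0.52) = 12.500.
The smallest integer exceeding 12.500 is 13.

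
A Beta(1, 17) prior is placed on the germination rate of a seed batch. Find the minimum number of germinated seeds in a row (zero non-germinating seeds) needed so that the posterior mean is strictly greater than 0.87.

After k germinated seeds and 0 non-germinating seeds the posterior is Beta(1+k, 17), with mean (1+k)/(1+17+k).
Set (1+k)/(18+k) > 0.87 and solve: k > (0.87·18 − 1)/(1 − 0.87) = 112.769.
The smallest integer exceeding 112.769 is 113.

k = 113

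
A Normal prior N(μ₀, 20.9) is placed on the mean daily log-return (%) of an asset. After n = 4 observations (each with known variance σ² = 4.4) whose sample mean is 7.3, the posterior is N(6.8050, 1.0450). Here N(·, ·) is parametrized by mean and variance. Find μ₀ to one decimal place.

μ₀ = -2.6

With known observation variance, the Normal–Normal posterior has precision τ_n = τ₀ + n/σ² and mean μ_n = (τ₀μ₀ + (n/σ²)x̄)/τ_n.
Here τ₀ = 1/20.9 = 0.047847 and τ_data = 4/4.4 = 0.909091, so τ_n = 0.956938.
Rearranging for μ₀: μ₀ = (μ_n·τ_n − τ_data·x̄)/τ₀ = (6.8050·0.956938 − 0.909091·7.3) / 0.047847 = -0.124401/0.047847 ≈ -2.6.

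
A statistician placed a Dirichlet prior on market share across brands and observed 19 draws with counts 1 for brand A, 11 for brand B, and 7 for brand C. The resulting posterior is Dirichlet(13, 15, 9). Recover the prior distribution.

Dirichlet(12, 4, 2)

For a Dirichlet(α) prior with multinomial counts c, the posterior is Dirichlet(α + c) componentwise.
Subtract each count from the matching posterior parameter: 13−1=12, 15−11=4, 9−7=2.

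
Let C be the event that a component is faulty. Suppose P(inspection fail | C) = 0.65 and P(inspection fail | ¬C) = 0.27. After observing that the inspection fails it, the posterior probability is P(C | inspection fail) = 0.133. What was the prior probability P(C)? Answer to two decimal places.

Bayes' rule in odds form gives O(C|E) = O(C)·[P(E|C)/P(E|¬C)], hence O(C) = O(C|E)/LR.
Posterior odds = 0.133/(1−0.133) = 0.1534. LR = 0.65/0.27 = 2.4074.
Prior odds = 0.1534/2.4074 = 0.0637, so P(C) = 0.0637/(1+0.0637) ≈ 0.06.

P(C) = 0.06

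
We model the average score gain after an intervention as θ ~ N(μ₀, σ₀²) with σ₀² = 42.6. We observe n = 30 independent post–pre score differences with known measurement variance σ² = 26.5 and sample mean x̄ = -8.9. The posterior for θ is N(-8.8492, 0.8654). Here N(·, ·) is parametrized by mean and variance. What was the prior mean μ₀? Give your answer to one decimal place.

μ₀ = -6.4

The posterior mean is a precision-weighted average: μ_n = (τ₀μ₀ + τ_data·x̄)/(τ₀+τ_data), with τ₀=1/σ₀² and τ_data=n/σ².
Here τ₀ = 1/42.6 = 0.023474 and τ_data = 30/26.5 = 1.132075, so τ_n = 1.155549.
Rearranging for μ₀: μ₀ = (μ_n·τ_n − τ_data·x̄)/τ₀ = (-8.8492·1.155549 − 1.132075·-8.9) / 0.023474 = -0.150217/0.023474 ≈ -6.4.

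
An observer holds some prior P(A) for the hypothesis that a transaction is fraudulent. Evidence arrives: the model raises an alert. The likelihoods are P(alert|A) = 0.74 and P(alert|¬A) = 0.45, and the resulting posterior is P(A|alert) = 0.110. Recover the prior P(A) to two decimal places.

In odds form, posterior odds = prior odds × likelihood ratio, so prior odds = posterior odds ÷ LR.
Posterior odds = 0.110/(1−0.110) = 0.1236. LR = 0.74/0.45 = 1.6444.
Prior odds = 0.1236/1.6444 = 0.0752, so P(A) = 0.0752/(1+0.0752) ≈ 0.07.

P(A) = 0.07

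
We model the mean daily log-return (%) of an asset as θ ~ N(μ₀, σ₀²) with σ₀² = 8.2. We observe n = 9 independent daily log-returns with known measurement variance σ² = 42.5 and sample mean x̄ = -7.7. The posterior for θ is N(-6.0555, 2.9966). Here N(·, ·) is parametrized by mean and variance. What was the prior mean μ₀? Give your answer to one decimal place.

The posterior mean is a precision-weighted average: μ_n = (τ₀μ₀ + τ_data·x̄)/(τ₀+τ_data), with τ₀=1/σ₀² and τ_data=n/σ².
Here τ₀ = 1/8.2 = 0.121951 and τ_data = 9/42.5 = 0.211765, so τ_n = 0.333716.
Rearranging for μ₀: μ₀ = (μ_n·τ_n − τ_data·x̄)/τ₀ = (-6.0555·0.333716 − 0.211765·-7.7) / 0.121951 = -0.390227/0.121951 ≈ -3.2.

μ₀ = -3.2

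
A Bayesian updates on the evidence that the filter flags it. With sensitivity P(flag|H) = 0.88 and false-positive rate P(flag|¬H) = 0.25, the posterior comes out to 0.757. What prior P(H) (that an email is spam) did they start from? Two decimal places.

P(H) = 0.47

In odds form, posterior odds = prior odds × likelihood ratio, so prior odds = posterior odds ÷ LR.
Posterior odds = 0.757/(1−0.757) = 3.1152. LR = 0.88/0.25 = 3.5200.
Prior odds = 3.1152/3.5200 = 0.8850, so P(H) = 0.8850/(1+0.8850) ≈ 0.47.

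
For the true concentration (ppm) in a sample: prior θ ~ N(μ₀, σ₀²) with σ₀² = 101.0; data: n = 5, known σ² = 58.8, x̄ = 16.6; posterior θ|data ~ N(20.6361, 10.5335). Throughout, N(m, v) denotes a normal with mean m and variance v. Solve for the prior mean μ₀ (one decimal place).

With known observation variance, the Normal–Normal posterior has precision τ_n = τ₀ + n/σ² and mean μ_n = (τ₀μ₀ + (n/σ²)x̄)/τ_n.
Here τ₀ = 1/101.0 = 0.009901 and τ_data = 5/58.8 = 0.085034, so τ_n = 0.094935.
Rearranging for μ₀: μ₀ = (μ_n·τ_n − τ_data·x̄)/τ₀ = (20.6361·0.094935 − 0.085034·16.6) / 0.009901 = 0.547524/0.009901 ≈ 55.3.

μ₀ = 55.3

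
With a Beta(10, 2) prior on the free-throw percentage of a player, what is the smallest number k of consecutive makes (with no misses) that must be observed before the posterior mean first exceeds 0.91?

After k makes and 0 misses the posterior is Beta(10+k, 2), with mean (10+k)/(10+2+k).
Set (10+k)/(12+k) > 0.91 and solve: k > (0.91·12 − 10)/(1 − 0.91) = 10.222.
The smallest integer exceeding 10.222 is 11.

k = 11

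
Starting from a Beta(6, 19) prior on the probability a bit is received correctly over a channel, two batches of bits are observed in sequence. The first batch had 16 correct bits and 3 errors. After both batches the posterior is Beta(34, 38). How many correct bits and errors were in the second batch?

Sequential conjugate updates are equivalent to a single update on the pooled data, so total successes = posterior α − prior α and total failures = posterior β − prior β.
Total across both batches: 34−6=28 correct bits, 38−19=19 errors.
Subtract the first batch: 28−16=12 correct bits and 19−3=16 errors.

12 correct bits and 16 errors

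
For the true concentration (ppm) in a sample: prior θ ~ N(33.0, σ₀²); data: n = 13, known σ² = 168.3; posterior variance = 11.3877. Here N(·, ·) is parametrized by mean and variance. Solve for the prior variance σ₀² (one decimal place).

σ₀² = 94.6

Posterior precision equals prior precision plus data precision: 1/σ_n² = 1/σ₀² + n/σ².
So 1/σ₀² = 1/11.3877 − 13/168.3 = 0.087814 − 0.077243 = 0.010571.
Hence σ₀² = 1/0.010571 ≈ 94.6.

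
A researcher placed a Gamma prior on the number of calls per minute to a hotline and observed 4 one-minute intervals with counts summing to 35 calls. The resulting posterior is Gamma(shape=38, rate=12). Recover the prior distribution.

Gamma–Poisson conjugacy: posterior shape = α + Σxᵢ, posterior rate = β + n.
So α = 38 − 35 = 3 and β = 12 − 4 = 8.

Gamma(shape=3, rate=8)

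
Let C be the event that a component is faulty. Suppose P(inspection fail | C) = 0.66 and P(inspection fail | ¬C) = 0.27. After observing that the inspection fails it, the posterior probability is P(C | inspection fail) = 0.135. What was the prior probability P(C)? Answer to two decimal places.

In odds form, posterior odds = prior odds × likelihood ratio, so prior odds = posterior odds ÷ LR.
Posterior odds = 0.135/(1−0.135) = 0.1561. LR = 0.66/0.27 = 2.4444.
Prior odds = 0.1561/2.4444 = 0.0639, so P(C) = 0.0639/(1+0.0639) ≈ 0.06.

P(C) = 0.06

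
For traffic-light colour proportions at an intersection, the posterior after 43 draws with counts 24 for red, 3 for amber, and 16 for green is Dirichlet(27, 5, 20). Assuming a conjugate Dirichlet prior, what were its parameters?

Dirichlet(3, 2, 4)

For a Dirichlet(α) prior with multinomial counts c, the posterior is Dirichlet(α + c) componentwise.
Subtract each count from the matching posterior parameter: 27−24=3, 5−3=2, 20−16=4.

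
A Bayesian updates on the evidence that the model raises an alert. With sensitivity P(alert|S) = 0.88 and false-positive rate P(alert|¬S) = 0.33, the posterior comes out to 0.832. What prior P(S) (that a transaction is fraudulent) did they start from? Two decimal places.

In odds form, posterior odds = prior odds × likelihood ratio, so prior odds = posterior odds ÷ LR.
Posterior odds = 0.832/(1−0.832) = 4.9524. LR = 0.88/0.33 = 2.6667.
Prior odds = 4.9524/2.6667 = 1.8571, so P(S) = 1.8571/(1+1.8571) ≈ 0.65.

P(S) = 0.65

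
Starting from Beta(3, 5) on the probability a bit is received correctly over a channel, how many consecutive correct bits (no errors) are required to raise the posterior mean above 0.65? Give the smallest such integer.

k = 7

After k correct bits and 0 errors the posterior is Beta(3+k, 5), with mean (3+k)/(3+5+k).
Set (3+k)/(8+k) > 0.65 and solve: k > (0.65·8 − 3)/(1 − 0.65) = 6.286.
The smallest integer exceeding 6.286 is 7, and checking k=7: (10)/(15) = 0.6667 > 0.65.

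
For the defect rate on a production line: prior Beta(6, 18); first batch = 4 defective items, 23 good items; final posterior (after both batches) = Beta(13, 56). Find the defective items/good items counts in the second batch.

3 defective items and 15 good items

Sequential conjugate updates are equivalent to a single update on the pooled data, so total successes = posterior α − prior α and total failures = posterior β − prior β.
Total across both batches: 13−6=7 defective items, 56−18=38 good items.
Subtract the first batch: 7−4=3 defective items and 38−23=15 good items.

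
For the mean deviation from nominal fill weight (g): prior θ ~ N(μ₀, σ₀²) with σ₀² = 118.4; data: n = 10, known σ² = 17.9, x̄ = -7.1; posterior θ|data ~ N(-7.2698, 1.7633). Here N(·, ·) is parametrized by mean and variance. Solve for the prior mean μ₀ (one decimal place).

μ₀ = -18.5

The posterior mean is a precision-weighted average: μ_n = (τ₀μ₀ + τ_data·x̄)/(τ₀+τ_data), with τ₀=1/σ₀² and τ_data=n/σ².
Here τ₀ = 1/118.4 = 0.008446 and τ_data = 10/17.9 = 0.558659, so τ_n = 0.567105.
Rearranging for μ₀: μ₀ = (μ_n·τ_n − τ_data·x̄)/τ₀ = (-7.2698·0.567105 − 0.558659·-7.1) / 0.008446 = -0.156261/0.008446 ≈ -18.5.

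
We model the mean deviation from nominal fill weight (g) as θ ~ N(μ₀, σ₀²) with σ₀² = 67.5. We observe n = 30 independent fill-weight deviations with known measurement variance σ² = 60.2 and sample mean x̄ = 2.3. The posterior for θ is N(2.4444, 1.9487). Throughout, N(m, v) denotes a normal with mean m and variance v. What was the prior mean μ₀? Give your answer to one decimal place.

μ₀ = 7.3

The posterior mean is a precision-weighted average: μ_n = (τ₀μ₀ + τ_data·x̄)/(τ₀+τ_data), with τ₀=1/σ₀² and τ_data=n/σ².
Here τ₀ = 1/67.5 = 0.014815 and τ_data = 30/60.2 = 0.498339, so τ_n = 0.513154.
Rearranging for μ₀: μ₀ = (μ_n·τ_n − τ_data·x̄)/τ₀ = (2.4444·0.513154 − 0.498339·2.3) / 0.014815 = 0.108174/0.014815 ≈ 7.3.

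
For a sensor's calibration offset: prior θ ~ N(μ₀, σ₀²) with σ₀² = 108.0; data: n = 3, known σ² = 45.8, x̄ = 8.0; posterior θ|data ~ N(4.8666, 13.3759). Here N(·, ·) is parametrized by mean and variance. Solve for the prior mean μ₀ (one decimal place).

μ₀ = -17.3

With known observation variance, the Normal–Normal posterior has precision τ_n = τ₀ + n/σ² and mean μ_n = (τ₀μ₀ + (n/σ²)x̄)/τ_n.
Here τ₀ = 1/108.0 = 0.009259 and τ_data = 3/45.8 = 0.065502, so τ_n = 0.074761.
Rearranging for μ₀: μ₀ = (μ_n·τ_n − τ_data·x̄)/τ₀ = (4.8666·0.074761 − 0.065502·8.0) / 0.009259 = -0.160184/0.009259 ≈ -17.3.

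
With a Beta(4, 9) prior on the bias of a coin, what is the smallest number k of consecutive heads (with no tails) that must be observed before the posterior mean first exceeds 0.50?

After k heads and 0 tails the posterior is Beta(4+k, 9), with mean (4+k)/(4+9+k).
Set (4+k)/(13+k) > 0.50 and solve: k > (0.50·13 − 4)/(1 − 0.50) = 5.000.
The smallest integer exceeding 5.000 is 6.

k = 6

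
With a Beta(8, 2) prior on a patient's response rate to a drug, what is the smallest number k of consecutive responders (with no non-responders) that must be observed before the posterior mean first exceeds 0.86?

k = 5

After k responders and 0 non-responders the posterior is Beta(8+k, 2), with mean (8+k)/(8+2+k).
Set (8+k)/(10+k) > 0.86 and solve: k > (0.86·10 − 8)/(1 − 0.86) = 4.286.
The smallest integer exceeding 4.286 is 5.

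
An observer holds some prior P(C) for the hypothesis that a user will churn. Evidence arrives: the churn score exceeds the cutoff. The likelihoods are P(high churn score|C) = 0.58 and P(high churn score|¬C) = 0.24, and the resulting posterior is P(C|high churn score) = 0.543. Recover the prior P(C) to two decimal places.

P(C) = 0.33

Bayes' rule in odds form gives O(C|E) = O(C)·[P(E|C)/P(E|¬C)], hence O(C) = O(C|E)/LR.
Posterior odds = 0.543/(1−0.543) = 1.1882. LR = 0.58/0.24 = 2.4167.
Prior odds = 1.1882/2.4167 = 0.4917, so P(C) = 0.4917/(1+0.4917) ≈ 0.33.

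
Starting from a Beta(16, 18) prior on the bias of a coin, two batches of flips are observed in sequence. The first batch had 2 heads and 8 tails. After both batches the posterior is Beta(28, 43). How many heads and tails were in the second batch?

Sequential conjugate updates are equivalent to a single update on the pooled data, so total successes = posterior α − prior α and total failures = posterior β − prior β.
Total across both batches: 28−16=12 heads, 43−18=25 tails.
Subtract the first batch: 12−2=10 heads and 25−8=17 tails.

10 heads and 17 tails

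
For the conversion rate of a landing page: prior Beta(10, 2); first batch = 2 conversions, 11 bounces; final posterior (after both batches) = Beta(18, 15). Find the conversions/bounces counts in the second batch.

Because Beta–binomial updating is additive in the counts, the combined data contributed (α_post−α_prior, β_post−β_prior) successes and failures.
Total across both batches: 18−10=8 conversions, 15−2=13 bounces.
Subtract the first batch: 8−2=6 conversions and 13−11=2 bounces.

6 conversions and 2 bounces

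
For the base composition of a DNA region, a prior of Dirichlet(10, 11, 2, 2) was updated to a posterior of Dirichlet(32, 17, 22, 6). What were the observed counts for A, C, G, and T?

counts (22, 6, 20, 4)

For a Dirichlet(α) prior with multinomial counts c, the posterior is Dirichlet(α + c) componentwise.
Counts are posterior − prior componentwise: 32−10=22, 17−11=6, 22−2=20, 6−2=4.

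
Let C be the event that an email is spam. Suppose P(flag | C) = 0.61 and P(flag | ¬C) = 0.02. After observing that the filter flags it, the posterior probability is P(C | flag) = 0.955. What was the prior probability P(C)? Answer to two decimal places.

In odds form, posterior odds = prior odds × likelihood ratio, so prior odds = posterior odds ÷ LR.
Posterior odds = 0.955/(1−0.955) = 21.2222. LR = 0.61/0.02 = 30.5000.
Prior odds = 21.2222/30.5000 = 0.6958, so P(C) = 0.6958/(1+0.6958) ≈ 0.41.

P(C) = 0.41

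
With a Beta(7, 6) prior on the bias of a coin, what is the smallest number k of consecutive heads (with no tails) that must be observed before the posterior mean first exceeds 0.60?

k = 3

After k heads and 0 tails the posterior is Beta(7+k, 6), with mean (7+k)/(7+6+k).
Set (7+k)/(13+k) > 0.60 and solve: k > (0.60·13 − 7)/(1 − 0.60) = 2.000.
The smallest integer exceeding 2.000 is 3, and checking k=3: (10)/(16) = 0.6250 > 0.60.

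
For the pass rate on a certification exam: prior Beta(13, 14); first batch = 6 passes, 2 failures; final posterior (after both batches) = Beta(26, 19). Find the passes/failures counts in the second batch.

Because Beta–binomial updating is additive in the counts, the combined data contributed (α_post−α_prior, β_post−β_prior) successes and failures.
Total across both batches: 26−13=13 passes, 19−14=5 failures.
Subtract the first batch: 13−6=7 passes and 5−2=3 failures.

7 passes and 3 failures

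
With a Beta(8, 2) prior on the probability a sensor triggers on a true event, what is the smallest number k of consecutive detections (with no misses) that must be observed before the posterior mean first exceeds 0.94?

After k detections and 0 misses the posterior is Beta(8+k, 2), with mean (8+k)/(8+2+k).
Set (8+k)/(10+k) > 0.94 and solve: k > (0.94·10 − 8)/(1 − 0.94) = 23.333.
The smallest integer exceeding 23.333 is 24.

k = 24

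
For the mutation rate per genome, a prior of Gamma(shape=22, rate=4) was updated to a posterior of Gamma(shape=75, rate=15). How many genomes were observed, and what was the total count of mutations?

n = 11 genomes with total 53 mutations

A Gamma(α, β) prior (rate parametrization) on a Poisson rate with n observations summing to S gives posterior Gamma(α+S, β+n).
Matching: Σxᵢ = 75 − 22 = 53 and n = 15 − 4 = 11.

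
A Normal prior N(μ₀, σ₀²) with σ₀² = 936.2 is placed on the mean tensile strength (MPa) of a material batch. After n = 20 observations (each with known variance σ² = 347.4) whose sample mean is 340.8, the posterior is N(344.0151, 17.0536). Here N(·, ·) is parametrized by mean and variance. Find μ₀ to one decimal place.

With known observation variance, the Normal–Normal posterior has precision τ_n = τ₀ + n/σ² and mean μ_n = (τ₀μ₀ + (n/σ²)x̄)/τ_n.
Here τ₀ = 1/936.2 = 0.001068 and τ_data = 20/347.4 = 0.057571, so τ_n = 0.058639.
Rearranging for μ₀: μ₀ = (μ_n·τ_n − τ_data·x̄)/τ₀ = (344.0151·0.058639 − 0.057571·340.8) / 0.001068 = 0.552505/0.001068 ≈ 517.3.

μ₀ = 517.3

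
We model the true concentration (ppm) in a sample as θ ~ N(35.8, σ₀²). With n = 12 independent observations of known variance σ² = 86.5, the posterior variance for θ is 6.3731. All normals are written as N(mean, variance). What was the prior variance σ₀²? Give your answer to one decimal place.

For the Normal–Normal model with known σ², precisions add: τ_n = τ₀ + n/σ².
So 1/σ₀² = 1/6.3731 − 12/86.5 = 0.156910 − 0.138728 = 0.018182.
Hence σ₀² = 1/0.018182 ≈ 55.0.

σ₀² = 55.0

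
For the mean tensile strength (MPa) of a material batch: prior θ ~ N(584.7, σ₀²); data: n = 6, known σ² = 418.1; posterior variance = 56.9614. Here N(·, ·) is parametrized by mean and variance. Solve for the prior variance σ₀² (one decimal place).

σ₀² = 312.0

For the Normal–Normal model with known σ², precisions add: τ_n = τ₀ + n/σ².
So 1/σ₀² = 1/56.9614 − 6/418.1 = 0.017556 − 0.014351 = 0.003205.
Hence σ₀² = 1/0.003205 ≈ 312.0.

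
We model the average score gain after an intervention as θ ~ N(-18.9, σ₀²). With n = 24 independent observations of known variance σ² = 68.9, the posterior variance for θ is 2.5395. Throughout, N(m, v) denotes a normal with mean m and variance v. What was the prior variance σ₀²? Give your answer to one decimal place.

For the Normal–Normal model with known σ², precisions add: τ_n = τ₀ + n/σ².
So 1/σ₀² = 1/2.5395 − 24/68.9 = 0.393778 − 0.348331 = 0.045447.
Hence σ₀² = 1/0.045447 ≈ 22.0.

σ₀² = 22.0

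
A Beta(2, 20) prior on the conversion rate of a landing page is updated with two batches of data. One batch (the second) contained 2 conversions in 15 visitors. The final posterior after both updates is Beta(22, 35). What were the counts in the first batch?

18 conversions and 2 bounces

Sequential conjugate updates are equivalent to a single update on the pooled data, so total successes = posterior α − prior α and total failures = posterior β − prior β.
Total across both batches: 22−2=20 conversions, 35−20=15 bounces.
Subtract the second batch: 20−2=18 conversions and 15−13=2 bounces.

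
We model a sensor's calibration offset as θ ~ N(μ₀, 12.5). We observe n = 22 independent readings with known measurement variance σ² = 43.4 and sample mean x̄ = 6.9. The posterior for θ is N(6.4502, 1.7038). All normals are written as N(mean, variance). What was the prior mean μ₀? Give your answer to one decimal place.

μ₀ = 3.6

The posterior mean is a precision-weighted average: μ_n = (τ₀μ₀ + τ_data·x̄)/(τ₀+τ_data), with τ₀=1/σ₀² and τ_data=n/σ².
Here τ₀ = 1/12.5 = 0.080000 and τ_data = 22/43.4 = 0.506912, so τ_n = 0.586912.
Rearranging for μ₀: μ₀ = (μ_n·τ_n − τ_data·x̄)/τ₀ = (6.4502·0.586912 − 0.506912·6.9) / 0.080000 = 0.288007/0.080000 ≈ 3.6.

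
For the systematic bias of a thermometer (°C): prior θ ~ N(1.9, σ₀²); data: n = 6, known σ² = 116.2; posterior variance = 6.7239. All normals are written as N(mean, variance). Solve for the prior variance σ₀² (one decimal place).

For the Normal–Normal model with known σ², precisions add: τ_n = τ₀ + n/σ².
So 1/σ₀² = 1/6.7239 − 6/116.2 = 0.148723 − 0.051635 = 0.097088.
Hence σ₀² = 1/0.097088 ≈ 10.3.

σ₀² = 10.3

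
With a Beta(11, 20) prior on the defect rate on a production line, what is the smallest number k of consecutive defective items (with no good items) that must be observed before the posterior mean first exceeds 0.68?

k = 32

After k defective items and 0 good items the posterior is Beta(11+k, 20), with mean (11+k)/(11+20+k).
Set (11+k)/(31+k) > 0.68 and solve: k > (0.68·31 − 11)/(1 − 0.68) = 31.500.
The smallest integer exceeding 31.500 is 32, and checking k=32: (43)/(63) = 0.6825 > 0.68.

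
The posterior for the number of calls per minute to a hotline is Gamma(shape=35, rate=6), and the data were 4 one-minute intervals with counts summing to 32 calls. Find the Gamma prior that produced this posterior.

Gamma(shape=3, rate=2)

A Gamma(α, β) prior (rate parametrization) on a Poisson rate with n observations summing to S gives posterior Gamma(α+S, β+n).
So α = 35 − 32 = 3 and β = 6 − 4 = 2.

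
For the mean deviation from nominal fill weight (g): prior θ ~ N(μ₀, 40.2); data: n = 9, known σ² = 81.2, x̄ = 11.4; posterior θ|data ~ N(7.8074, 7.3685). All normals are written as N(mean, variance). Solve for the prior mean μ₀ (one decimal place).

μ₀ = -8.2

With known observation variance, the Normal–Normal posterior has precision τ_n = τ₀ + n/σ² and mean μ_n = (τ₀μ₀ + (n/σ²)x̄)/τ_n.
Here τ₀ = 1/40.2 = 0.024876 and τ_data = 9/81.2 = 0.110837, so τ_n = 0.135713.
Rearranging for μ₀: μ₀ = (μ_n·τ_n − τ_data·x̄)/τ₀ = (7.8074·0.135713 − 0.110837·11.4) / 0.024876 = -0.203976/0.024876 ≈ -8.2.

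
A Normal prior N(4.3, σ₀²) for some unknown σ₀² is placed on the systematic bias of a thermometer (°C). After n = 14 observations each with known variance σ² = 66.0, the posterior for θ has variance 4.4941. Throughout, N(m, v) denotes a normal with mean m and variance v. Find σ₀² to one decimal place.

Posterior precision equals prior precision plus data precision: 1/σ_n² = 1/σ₀² + n/σ².
So 1/σ₀² = 1/4.4941 − 14/66.0 = 0.222514 − 0.212121 = 0.010393.
Hence σ₀² = 1/0.010393 ≈ 96.2.

σ₀² = 96.2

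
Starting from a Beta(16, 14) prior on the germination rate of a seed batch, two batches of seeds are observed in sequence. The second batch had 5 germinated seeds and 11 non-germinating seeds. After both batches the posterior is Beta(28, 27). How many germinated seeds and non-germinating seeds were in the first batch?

Sequential conjugate updates are equivalent to a single update on the pooled data, so total successes = posterior α − prior α and total failures = posterior β − prior β.
Total across both batches: 28−16=12 germinated seeds, 27−14=13 non-germinating seeds.
Subtract the second batch: 12−5=7 germinated seeds and 13−11=2 non-germinating seeds.

7 germinated seeds and 2 non-germinating seeds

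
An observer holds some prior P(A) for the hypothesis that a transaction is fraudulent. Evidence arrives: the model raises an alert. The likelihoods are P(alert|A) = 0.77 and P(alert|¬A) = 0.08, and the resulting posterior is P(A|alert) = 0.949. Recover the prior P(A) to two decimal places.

P(A) = 0.66

Bayes' rule in odds form gives O(A|E) = O(A)·[P(E|A)/P(E|¬A)], hence O(A) = O(A|E)/LR.
Posterior odds = 0.949/(1−0.949) = 18.6078. LR = 0.77/0.08 = 9.6250.
Prior odds = 18.6078/9.6250 = 1.9333, so P(A) = 1.9333/(1+1.9333) ≈ 0.66.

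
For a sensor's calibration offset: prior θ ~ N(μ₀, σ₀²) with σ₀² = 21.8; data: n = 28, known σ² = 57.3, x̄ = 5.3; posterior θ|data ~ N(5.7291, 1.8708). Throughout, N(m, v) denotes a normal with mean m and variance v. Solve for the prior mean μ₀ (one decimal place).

μ₀ = 10.3

With known observation variance, the Normal–Normal posterior has precision τ_n = τ₀ + n/σ² and mean μ_n = (τ₀μ₀ + (n/σ²)x̄)/τ_n.
Here τ₀ = 1/21.8 = 0.045872 and τ_data = 28/57.3 = 0.488656, so τ_n = 0.534528.
Rearranging for μ₀: μ₀ = (μ_n·τ_n − τ_data·x̄)/τ₀ = (5.7291·0.534528 − 0.488656·5.3) / 0.045872 = 0.472488/0.045872 ≈ 10.3.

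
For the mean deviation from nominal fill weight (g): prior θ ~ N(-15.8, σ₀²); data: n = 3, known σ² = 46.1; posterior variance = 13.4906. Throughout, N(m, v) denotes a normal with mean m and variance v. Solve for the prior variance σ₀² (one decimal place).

Posterior precision equals prior precision plus data precision: 1/σ_n² = 1/σ₀² + n/σ².
So 1/σ₀² = 1/13.4906 − 3/46.1 = 0.074126 − 0.065076 = 0.009050.
Hence σ₀² = 1/0.009050 ≈ 110.5.

σ₀² = 110.5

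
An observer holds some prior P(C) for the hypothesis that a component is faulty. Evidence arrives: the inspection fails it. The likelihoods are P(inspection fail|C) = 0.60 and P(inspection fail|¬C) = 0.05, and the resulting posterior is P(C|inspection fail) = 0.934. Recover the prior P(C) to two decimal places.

P(C) = 0.54

Bayes' rule in odds form gives O(C|E) = O(C)·[P(E|C)/P(E|¬C)], hence O(C) = O(C|E)/LR.
Posterior odds = 0.934/(1−0.934) = 14.1515. LR = 0.60/0.05 = 12.0000.
Prior odds = 14.1515/12.0000 = 1.1793, so P(C) = 1.1793/(1+1.1793) ≈ 0.54.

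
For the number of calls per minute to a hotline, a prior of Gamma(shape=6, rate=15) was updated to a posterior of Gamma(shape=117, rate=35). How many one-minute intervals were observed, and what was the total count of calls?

n = 20 one-minute intervals with total 111 calls

A Gamma(α, β) prior (rate parametrization) on a Poisson rate with n observations summing to S gives posterior Gamma(α+S, β+n).
Matching: Σxᵢ = 117 − 6 = 111 and n = 35 − 15 = 20.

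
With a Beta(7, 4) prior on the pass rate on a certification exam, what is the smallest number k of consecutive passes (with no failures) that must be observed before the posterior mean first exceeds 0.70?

k = 3

After k passes and 0 failures the posterior is Beta(7+k, 4), with mean (7+k)/(7+4+k).
Set (7+k)/(11+k) > 0.70 and solve: k > (0.70·11 − 7)/(1 − 0.70) = 2.333.
The smallest integer exceeding 2.333 is 3, and checking k=3: (10)/(14) = 0.7143 > 0.70.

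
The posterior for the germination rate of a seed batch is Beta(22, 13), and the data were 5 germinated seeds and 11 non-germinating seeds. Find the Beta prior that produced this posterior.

Beta(17, 2)

Beta is conjugate to the binomial likelihood: posterior = Beta(α+s, β+f).
Subtract the data counts: 22−5=17, 13−11=2.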